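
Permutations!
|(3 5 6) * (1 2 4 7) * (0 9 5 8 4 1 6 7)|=|(0 9 5 7 6 3 8 4)(1 2)|=8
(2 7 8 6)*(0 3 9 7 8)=(0 3 9 7)(2 8 6)=[3, 1, 8, 9, 4, 5, 2, 0, 6, 7]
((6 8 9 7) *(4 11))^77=(4 11)(6 8 9 7)=[0, 1, 2, 3, 11, 5, 8, 6, 9, 7, 10, 4]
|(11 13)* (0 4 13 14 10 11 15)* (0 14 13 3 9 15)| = |(0 4 3 9 15 14 10 11 13)| = 9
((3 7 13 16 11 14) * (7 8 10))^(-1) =(3 14 11 16 13 7 10 8) =[0, 1, 2, 14, 4, 5, 6, 10, 3, 9, 8, 16, 12, 7, 11, 15, 13]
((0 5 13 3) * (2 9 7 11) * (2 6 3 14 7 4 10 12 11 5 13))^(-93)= (0 6 12 4 2 7 13 3 11 10 9 5 14)= [6, 1, 7, 11, 2, 14, 12, 13, 8, 5, 9, 10, 4, 3, 0]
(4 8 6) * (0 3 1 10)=(0 3 1 10)(4 8 6)=[3, 10, 2, 1, 8, 5, 4, 7, 6, 9, 0]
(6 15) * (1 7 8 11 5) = (1 7 8 11 5)(6 15) = [0, 7, 2, 3, 4, 1, 15, 8, 11, 9, 10, 5, 12, 13, 14, 6]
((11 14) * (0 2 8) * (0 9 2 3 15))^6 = [0, 1, 2, 3, 4, 5, 6, 7, 8, 9, 10, 11, 12, 13, 14, 15] = (15)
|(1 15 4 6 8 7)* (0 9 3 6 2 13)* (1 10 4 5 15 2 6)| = |(0 9 3 1 2 13)(4 6 8 7 10)(5 15)| = 30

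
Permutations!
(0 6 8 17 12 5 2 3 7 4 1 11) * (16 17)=(0 6 8 16 17 12 5 2 3 7 4 1 11)=[6, 11, 3, 7, 1, 2, 8, 4, 16, 9, 10, 0, 5, 13, 14, 15, 17, 12]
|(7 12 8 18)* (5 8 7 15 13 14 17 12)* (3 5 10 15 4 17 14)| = 11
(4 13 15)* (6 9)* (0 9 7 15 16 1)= (0 9 6 7 15 4 13 16 1)= [9, 0, 2, 3, 13, 5, 7, 15, 8, 6, 10, 11, 12, 16, 14, 4, 1]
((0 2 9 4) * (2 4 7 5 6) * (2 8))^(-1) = (0 4)(2 8 6 5 7 9) = [4, 1, 8, 3, 0, 7, 5, 9, 6, 2]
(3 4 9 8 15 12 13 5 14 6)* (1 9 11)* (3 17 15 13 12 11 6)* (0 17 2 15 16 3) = [17, 9, 15, 4, 6, 14, 2, 7, 13, 8, 10, 1, 12, 5, 0, 11, 3, 16] = (0 17 16 3 4 6 2 15 11 1 9 8 13 5 14)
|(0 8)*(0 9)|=|(0 8 9)|=3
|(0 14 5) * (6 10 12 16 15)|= |(0 14 5)(6 10 12 16 15)|= 15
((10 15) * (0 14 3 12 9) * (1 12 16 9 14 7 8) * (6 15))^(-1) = (0 9 16 3 14 12 1 8 7)(6 10 15) = [9, 8, 2, 14, 4, 5, 10, 0, 7, 16, 15, 11, 1, 13, 12, 6, 3]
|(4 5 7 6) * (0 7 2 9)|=7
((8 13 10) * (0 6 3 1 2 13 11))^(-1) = [11, 3, 1, 6, 4, 5, 0, 7, 10, 9, 13, 8, 12, 2] = (0 11 8 10 13 2 1 3 6)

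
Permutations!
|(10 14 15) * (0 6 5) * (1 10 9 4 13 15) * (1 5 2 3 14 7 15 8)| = 24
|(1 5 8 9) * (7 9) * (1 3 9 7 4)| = |(1 5 8 4)(3 9)| = 4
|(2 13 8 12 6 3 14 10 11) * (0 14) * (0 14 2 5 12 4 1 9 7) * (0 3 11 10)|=20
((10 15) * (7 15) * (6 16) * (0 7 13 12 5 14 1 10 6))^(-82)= (0 6 7 16 15)(1 13 5)(10 12 14)= [6, 13, 2, 3, 4, 1, 7, 16, 8, 9, 12, 11, 14, 5, 10, 0, 15]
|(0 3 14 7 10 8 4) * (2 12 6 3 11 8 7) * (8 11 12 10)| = 10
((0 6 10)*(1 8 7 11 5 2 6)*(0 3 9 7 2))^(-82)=(0 3 1 9 8 7 2 11 6 5 10)=[3, 9, 11, 1, 4, 10, 5, 2, 7, 8, 0, 6]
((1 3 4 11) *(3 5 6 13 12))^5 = (1 3 6 11 12 5 4 13) = [0, 3, 2, 6, 13, 4, 11, 7, 8, 9, 10, 12, 5, 1]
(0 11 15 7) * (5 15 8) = (0 11 8 5 15 7) = [11, 1, 2, 3, 4, 15, 6, 0, 5, 9, 10, 8, 12, 13, 14, 7]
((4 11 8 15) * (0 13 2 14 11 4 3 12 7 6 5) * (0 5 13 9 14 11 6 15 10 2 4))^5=[4, 1, 11, 12, 13, 5, 14, 15, 10, 0, 2, 8, 7, 6, 9, 3]=(0 4 13 6 14 9)(2 11 8 10)(3 12 7 15)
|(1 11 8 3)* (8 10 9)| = |(1 11 10 9 8 3)| = 6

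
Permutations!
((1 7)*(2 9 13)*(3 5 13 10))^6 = (13) = [0, 1, 2, 3, 4, 5, 6, 7, 8, 9, 10, 11, 12, 13]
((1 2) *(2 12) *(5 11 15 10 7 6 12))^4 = (1 10 2 15 12 11 6 5 7) = [0, 10, 15, 3, 4, 7, 5, 1, 8, 9, 2, 6, 11, 13, 14, 12]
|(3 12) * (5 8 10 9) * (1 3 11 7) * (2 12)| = 12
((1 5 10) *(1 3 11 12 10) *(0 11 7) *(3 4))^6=[7, 1, 2, 4, 10, 5, 6, 3, 8, 9, 12, 0, 11]=(0 7 3 4 10 12 11)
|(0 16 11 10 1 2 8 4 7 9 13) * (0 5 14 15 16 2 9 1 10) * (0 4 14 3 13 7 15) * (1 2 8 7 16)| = |(0 8 14)(1 9 16 11 4 15)(2 7)(3 13 5)| = 6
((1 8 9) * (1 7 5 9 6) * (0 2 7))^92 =(0 7 9 2 5)(1 6 8) =[7, 6, 5, 3, 4, 0, 8, 9, 1, 2]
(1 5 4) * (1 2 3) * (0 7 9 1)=[7, 5, 3, 0, 2, 4, 6, 9, 8, 1]=(0 7 9 1 5 4 2 3)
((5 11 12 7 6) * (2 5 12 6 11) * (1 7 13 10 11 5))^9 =[0, 7, 1, 3, 4, 2, 11, 5, 8, 9, 13, 10, 6, 12] =(1 7 5 2)(6 11 10 13 12)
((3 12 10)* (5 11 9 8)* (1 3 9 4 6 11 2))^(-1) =(1 2 5 8 9 10 12 3)(4 11 6) =[0, 2, 5, 1, 11, 8, 4, 7, 9, 10, 12, 6, 3]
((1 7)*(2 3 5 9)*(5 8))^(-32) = (2 5 3 9 8) = [0, 1, 5, 9, 4, 3, 6, 7, 2, 8]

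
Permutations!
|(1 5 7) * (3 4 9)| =|(1 5 7)(3 4 9)| =3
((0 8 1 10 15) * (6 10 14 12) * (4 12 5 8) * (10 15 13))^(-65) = (15)(1 8 5 14)(10 13) = [0, 8, 2, 3, 4, 14, 6, 7, 5, 9, 13, 11, 12, 10, 1, 15]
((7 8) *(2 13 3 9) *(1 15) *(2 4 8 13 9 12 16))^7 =[0, 15, 12, 7, 2, 5, 6, 4, 9, 16, 10, 11, 13, 8, 14, 1, 3] =(1 15)(2 12 13 8 9 16 3 7 4)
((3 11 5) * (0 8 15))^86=(0 15 8)(3 5 11)=[15, 1, 2, 5, 4, 11, 6, 7, 0, 9, 10, 3, 12, 13, 14, 8]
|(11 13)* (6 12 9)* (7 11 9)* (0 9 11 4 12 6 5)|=6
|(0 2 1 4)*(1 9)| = |(0 2 9 1 4)| = 5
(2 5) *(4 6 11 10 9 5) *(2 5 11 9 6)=(2 4)(6 9 11 10)=[0, 1, 4, 3, 2, 5, 9, 7, 8, 11, 6, 10]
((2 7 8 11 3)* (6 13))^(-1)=(2 3 11 8 7)(6 13)=[0, 1, 3, 11, 4, 5, 13, 2, 7, 9, 10, 8, 12, 6]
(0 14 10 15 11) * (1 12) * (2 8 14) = (0 2 8 14 10 15 11)(1 12) = [2, 12, 8, 3, 4, 5, 6, 7, 14, 9, 15, 0, 1, 13, 10, 11]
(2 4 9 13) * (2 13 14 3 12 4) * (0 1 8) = (0 1 8)(3 12 4 9 14) = [1, 8, 2, 12, 9, 5, 6, 7, 0, 14, 10, 11, 4, 13, 3]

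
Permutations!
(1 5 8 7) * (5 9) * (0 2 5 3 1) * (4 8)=(0 2 5 4 8 7)(1 9 3)=[2, 9, 5, 1, 8, 4, 6, 0, 7, 3]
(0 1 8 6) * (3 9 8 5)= (0 1 5 3 9 8 6)= [1, 5, 2, 9, 4, 3, 0, 7, 6, 8]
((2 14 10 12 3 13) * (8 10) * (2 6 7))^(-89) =(2 14 8 10 12 3 13 6 7) =[0, 1, 14, 13, 4, 5, 7, 2, 10, 9, 12, 11, 3, 6, 8]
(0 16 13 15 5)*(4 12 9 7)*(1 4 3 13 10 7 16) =(0 1 4 12 9 16 10 7 3 13 15 5) =[1, 4, 2, 13, 12, 0, 6, 3, 8, 16, 7, 11, 9, 15, 14, 5, 10]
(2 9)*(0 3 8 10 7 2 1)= [3, 0, 9, 8, 4, 5, 6, 2, 10, 1, 7]= (0 3 8 10 7 2 9 1)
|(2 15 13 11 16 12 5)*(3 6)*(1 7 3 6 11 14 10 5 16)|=12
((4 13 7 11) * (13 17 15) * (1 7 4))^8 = (17)(1 11 7) = [0, 11, 2, 3, 4, 5, 6, 1, 8, 9, 10, 7, 12, 13, 14, 15, 16, 17]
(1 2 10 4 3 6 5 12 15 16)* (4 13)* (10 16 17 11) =(1 2 16)(3 6 5 12 15 17 11 10 13 4) =[0, 2, 16, 6, 3, 12, 5, 7, 8, 9, 13, 10, 15, 4, 14, 17, 1, 11]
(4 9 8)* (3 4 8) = [0, 1, 2, 4, 9, 5, 6, 7, 8, 3] = (3 4 9)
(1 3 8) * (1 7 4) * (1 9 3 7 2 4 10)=(1 7 10)(2 4 9 3 8)=[0, 7, 4, 8, 9, 5, 6, 10, 2, 3, 1]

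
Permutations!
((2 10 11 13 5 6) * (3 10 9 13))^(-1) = (2 6 5 13 9)(3 11 10) = [0, 1, 6, 11, 4, 13, 5, 7, 8, 2, 3, 10, 12, 9]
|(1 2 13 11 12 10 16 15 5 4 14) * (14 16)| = 28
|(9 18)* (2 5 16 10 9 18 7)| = |(18)(2 5 16 10 9 7)| = 6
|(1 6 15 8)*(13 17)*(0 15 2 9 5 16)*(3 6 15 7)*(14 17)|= 24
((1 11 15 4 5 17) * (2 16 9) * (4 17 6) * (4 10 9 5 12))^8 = (17)(2 5 10)(6 9 16) = [0, 1, 5, 3, 4, 10, 9, 7, 8, 16, 2, 11, 12, 13, 14, 15, 6, 17]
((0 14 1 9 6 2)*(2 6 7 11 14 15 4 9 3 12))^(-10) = (0 15 4 9 7 11 14 1 3 12 2) = [15, 3, 0, 12, 9, 5, 6, 11, 8, 7, 10, 14, 2, 13, 1, 4]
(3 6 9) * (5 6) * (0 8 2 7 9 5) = (0 8 2 7 9 3)(5 6) = [8, 1, 7, 0, 4, 6, 5, 9, 2, 3]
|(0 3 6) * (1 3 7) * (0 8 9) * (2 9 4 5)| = 10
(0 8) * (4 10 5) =(0 8)(4 10 5) =[8, 1, 2, 3, 10, 4, 6, 7, 0, 9, 5]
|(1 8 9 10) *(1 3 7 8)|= |(3 7 8 9 10)|= 5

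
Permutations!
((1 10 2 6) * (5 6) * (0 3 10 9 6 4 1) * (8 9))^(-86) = [5, 0, 8, 4, 6, 9, 2, 7, 3, 10, 1] = (0 5 9 10 1)(2 8 3 4 6)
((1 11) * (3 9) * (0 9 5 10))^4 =(11)(0 10 5 3 9) =[10, 1, 2, 9, 4, 3, 6, 7, 8, 0, 5, 11]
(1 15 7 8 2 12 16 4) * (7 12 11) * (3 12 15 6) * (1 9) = (1 6 3 12 16 4 9)(2 11 7 8) = [0, 6, 11, 12, 9, 5, 3, 8, 2, 1, 10, 7, 16, 13, 14, 15, 4]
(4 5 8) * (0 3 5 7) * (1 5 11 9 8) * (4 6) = (0 3 11 9 8 6 4 7)(1 5) = [3, 5, 2, 11, 7, 1, 4, 0, 6, 8, 10, 9]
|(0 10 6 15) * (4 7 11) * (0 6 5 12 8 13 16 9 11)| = |(0 10 5 12 8 13 16 9 11 4 7)(6 15)| = 22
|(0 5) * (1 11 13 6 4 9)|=|(0 5)(1 11 13 6 4 9)|=6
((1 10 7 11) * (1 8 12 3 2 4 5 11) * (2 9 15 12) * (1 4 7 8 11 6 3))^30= (1 5)(2 9)(3 8)(4 12)(6 10)(7 15)= [0, 5, 9, 8, 12, 1, 10, 15, 3, 2, 6, 11, 4, 13, 14, 7]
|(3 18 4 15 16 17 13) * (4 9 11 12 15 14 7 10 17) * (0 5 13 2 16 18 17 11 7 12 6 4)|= 70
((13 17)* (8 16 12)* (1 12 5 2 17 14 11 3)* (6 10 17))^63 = [0, 11, 16, 14, 4, 8, 5, 7, 1, 9, 2, 13, 3, 10, 17, 15, 12, 6] = (1 11 13 10 2 16 12 3 14 17 6 5 8)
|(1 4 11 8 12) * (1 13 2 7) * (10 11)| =9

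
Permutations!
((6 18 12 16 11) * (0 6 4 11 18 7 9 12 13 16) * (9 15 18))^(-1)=(0 12 9 16 13 18 15 7 6)(4 11)=[12, 1, 2, 3, 11, 5, 0, 6, 8, 16, 10, 4, 9, 18, 14, 7, 13, 17, 15]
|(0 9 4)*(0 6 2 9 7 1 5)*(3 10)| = |(0 7 1 5)(2 9 4 6)(3 10)| = 4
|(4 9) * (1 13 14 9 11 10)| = 7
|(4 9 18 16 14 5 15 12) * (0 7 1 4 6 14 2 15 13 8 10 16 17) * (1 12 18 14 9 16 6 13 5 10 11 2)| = 60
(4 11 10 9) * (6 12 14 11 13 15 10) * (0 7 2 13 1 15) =(0 7 2 13)(1 15 10 9 4)(6 12 14 11) =[7, 15, 13, 3, 1, 5, 12, 2, 8, 4, 9, 6, 14, 0, 11, 10]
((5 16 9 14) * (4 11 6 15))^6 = [0, 1, 2, 3, 6, 9, 4, 7, 8, 5, 10, 15, 12, 13, 16, 11, 14] = (4 6)(5 9)(11 15)(14 16)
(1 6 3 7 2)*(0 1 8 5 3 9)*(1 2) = (0 2 8 5 3 7 1 6 9) = [2, 6, 8, 7, 4, 3, 9, 1, 5, 0]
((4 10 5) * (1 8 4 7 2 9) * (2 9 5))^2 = (1 4 2 7)(5 9 8 10) = [0, 4, 7, 3, 2, 9, 6, 1, 10, 8, 5]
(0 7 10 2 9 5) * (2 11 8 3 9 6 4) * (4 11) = (0 7 10 4 2 6 11 8 3 9 5) = [7, 1, 6, 9, 2, 0, 11, 10, 3, 5, 4, 8]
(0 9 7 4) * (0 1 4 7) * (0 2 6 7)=(0 9 2 6 7)(1 4)=[9, 4, 6, 3, 1, 5, 7, 0, 8, 2]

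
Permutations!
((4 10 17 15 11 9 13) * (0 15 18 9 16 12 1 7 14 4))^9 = (0 10 12 13 4 16 9 14 11 18 7 15 17 1) = [10, 0, 2, 3, 16, 5, 6, 15, 8, 14, 12, 18, 13, 4, 11, 17, 9, 1, 7]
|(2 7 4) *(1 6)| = |(1 6)(2 7 4)| = 6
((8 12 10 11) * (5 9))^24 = (12) = [0, 1, 2, 3, 4, 5, 6, 7, 8, 9, 10, 11, 12]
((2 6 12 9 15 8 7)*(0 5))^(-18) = (2 9 7 12 8 6 15) = [0, 1, 9, 3, 4, 5, 15, 12, 6, 7, 10, 11, 8, 13, 14, 2]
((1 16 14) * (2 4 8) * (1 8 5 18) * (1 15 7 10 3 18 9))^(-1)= (1 9 5 4 2 8 14 16)(3 10 7 15 18)= [0, 9, 8, 10, 2, 4, 6, 15, 14, 5, 7, 11, 12, 13, 16, 18, 1, 17, 3]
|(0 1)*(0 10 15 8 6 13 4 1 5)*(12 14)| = 14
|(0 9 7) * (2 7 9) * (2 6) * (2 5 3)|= 6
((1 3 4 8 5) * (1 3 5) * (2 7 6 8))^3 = (1 4 6 5 2 8 3 7) = [0, 4, 8, 7, 6, 2, 5, 1, 3]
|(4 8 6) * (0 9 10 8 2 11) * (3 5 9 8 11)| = 10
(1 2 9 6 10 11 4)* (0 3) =(0 3)(1 2 9 6 10 11 4) =[3, 2, 9, 0, 1, 5, 10, 7, 8, 6, 11, 4]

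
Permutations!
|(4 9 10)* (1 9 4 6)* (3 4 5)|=12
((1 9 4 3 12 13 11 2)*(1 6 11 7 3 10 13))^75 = (1 10 3 9 13 12 4 7) = [0, 10, 2, 9, 7, 5, 6, 1, 8, 13, 3, 11, 4, 12]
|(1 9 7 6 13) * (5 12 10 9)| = 8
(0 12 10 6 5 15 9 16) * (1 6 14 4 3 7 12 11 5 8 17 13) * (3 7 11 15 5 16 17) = (0 15 9 17 13 1 6 8 3 11 16)(4 7 12 10 14) = [15, 6, 2, 11, 7, 5, 8, 12, 3, 17, 14, 16, 10, 1, 4, 9, 0, 13]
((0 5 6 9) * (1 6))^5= (9)= [0, 1, 2, 3, 4, 5, 6, 7, 8, 9]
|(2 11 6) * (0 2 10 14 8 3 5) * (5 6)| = 20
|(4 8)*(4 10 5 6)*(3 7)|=10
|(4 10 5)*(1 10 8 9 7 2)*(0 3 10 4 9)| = 10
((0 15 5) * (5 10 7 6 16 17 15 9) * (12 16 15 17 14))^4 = [9, 1, 2, 3, 4, 0, 6, 7, 8, 5, 10, 11, 16, 13, 12, 15, 14, 17] = (17)(0 9 5)(12 16 14)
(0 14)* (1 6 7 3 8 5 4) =(0 14)(1 6 7 3 8 5 4) =[14, 6, 2, 8, 1, 4, 7, 3, 5, 9, 10, 11, 12, 13, 0]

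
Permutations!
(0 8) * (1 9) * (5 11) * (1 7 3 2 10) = (0 8)(1 9 7 3 2 10)(5 11) = [8, 9, 10, 2, 4, 11, 6, 3, 0, 7, 1, 5]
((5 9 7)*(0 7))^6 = [5, 1, 2, 3, 4, 0, 6, 9, 8, 7] = (0 5)(7 9)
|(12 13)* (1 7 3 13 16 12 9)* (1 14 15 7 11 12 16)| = 6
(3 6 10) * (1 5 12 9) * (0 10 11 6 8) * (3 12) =(0 10 12 9 1 5 3 8)(6 11) =[10, 5, 2, 8, 4, 3, 11, 7, 0, 1, 12, 6, 9]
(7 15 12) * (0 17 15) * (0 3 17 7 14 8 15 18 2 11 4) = (0 7 3 17 18 2 11 4)(8 15 12 14) = [7, 1, 11, 17, 0, 5, 6, 3, 15, 9, 10, 4, 14, 13, 8, 12, 16, 18, 2]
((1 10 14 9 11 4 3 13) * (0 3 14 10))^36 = (14) = [0, 1, 2, 3, 4, 5, 6, 7, 8, 9, 10, 11, 12, 13, 14]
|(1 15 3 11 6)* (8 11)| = |(1 15 3 8 11 6)| = 6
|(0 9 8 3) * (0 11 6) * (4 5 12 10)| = |(0 9 8 3 11 6)(4 5 12 10)| = 12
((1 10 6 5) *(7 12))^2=(12)(1 6)(5 10)=[0, 6, 2, 3, 4, 10, 1, 7, 8, 9, 5, 11, 12]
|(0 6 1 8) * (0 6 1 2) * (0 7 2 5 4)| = |(0 1 8 6 5 4)(2 7)| = 6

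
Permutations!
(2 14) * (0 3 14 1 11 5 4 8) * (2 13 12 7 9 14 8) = (0 3 8)(1 11 5 4 2)(7 9 14 13 12) = [3, 11, 1, 8, 2, 4, 6, 9, 0, 14, 10, 5, 7, 12, 13]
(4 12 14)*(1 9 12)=(1 9 12 14 4)=[0, 9, 2, 3, 1, 5, 6, 7, 8, 12, 10, 11, 14, 13, 4]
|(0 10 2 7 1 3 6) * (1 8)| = 8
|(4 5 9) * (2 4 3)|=5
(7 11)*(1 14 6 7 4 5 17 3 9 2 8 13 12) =(1 14 6 7 11 4 5 17 3 9 2 8 13 12) =[0, 14, 8, 9, 5, 17, 7, 11, 13, 2, 10, 4, 1, 12, 6, 15, 16, 3]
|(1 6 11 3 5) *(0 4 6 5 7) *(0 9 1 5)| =|(0 4 6 11 3 7 9 1)| =8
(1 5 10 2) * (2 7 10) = [0, 5, 1, 3, 4, 2, 6, 10, 8, 9, 7] = (1 5 2)(7 10)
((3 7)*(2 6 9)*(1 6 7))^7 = (1 6 9 2 7 3) = [0, 6, 7, 1, 4, 5, 9, 3, 8, 2]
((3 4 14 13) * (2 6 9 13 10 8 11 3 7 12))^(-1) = (2 12 7 13 9 6)(3 11 8 10 14 4) = [0, 1, 12, 11, 3, 5, 2, 13, 10, 6, 14, 8, 7, 9, 4]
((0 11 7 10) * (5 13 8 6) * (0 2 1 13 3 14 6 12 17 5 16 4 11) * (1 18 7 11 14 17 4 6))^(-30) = [0, 1, 7, 3, 4, 5, 6, 2, 8, 9, 18, 11, 12, 13, 14, 15, 16, 17, 10] = (2 7)(10 18)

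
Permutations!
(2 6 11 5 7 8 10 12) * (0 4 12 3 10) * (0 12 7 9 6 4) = (2 4 7 8 12)(3 10)(5 9 6 11) = [0, 1, 4, 10, 7, 9, 11, 8, 12, 6, 3, 5, 2]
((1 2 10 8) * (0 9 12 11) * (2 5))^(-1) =(0 11 12 9)(1 8 10 2 5) =[11, 8, 5, 3, 4, 1, 6, 7, 10, 0, 2, 12, 9]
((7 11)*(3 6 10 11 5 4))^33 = [0, 1, 2, 5, 7, 11, 4, 10, 8, 9, 3, 6] = (3 5 11 6 4 7 10)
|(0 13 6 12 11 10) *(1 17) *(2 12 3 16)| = |(0 13 6 3 16 2 12 11 10)(1 17)| = 18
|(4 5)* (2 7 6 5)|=|(2 7 6 5 4)|=5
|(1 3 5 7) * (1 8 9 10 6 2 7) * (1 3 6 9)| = |(1 6 2 7 8)(3 5)(9 10)| = 10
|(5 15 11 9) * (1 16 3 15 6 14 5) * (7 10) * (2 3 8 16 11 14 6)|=30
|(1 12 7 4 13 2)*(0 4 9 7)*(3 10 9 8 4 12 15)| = |(0 12)(1 15 3 10 9 7 8 4 13 2)| = 10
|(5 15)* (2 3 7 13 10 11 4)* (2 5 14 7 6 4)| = 11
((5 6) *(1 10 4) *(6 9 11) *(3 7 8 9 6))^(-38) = (1 10 4)(3 8 11 7 9) = [0, 10, 2, 8, 1, 5, 6, 9, 11, 3, 4, 7]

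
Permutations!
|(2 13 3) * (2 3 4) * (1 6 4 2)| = 6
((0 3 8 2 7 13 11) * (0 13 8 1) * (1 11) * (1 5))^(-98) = (0 5 11)(1 13 3)(2 7 8) = [5, 13, 7, 1, 4, 11, 6, 8, 2, 9, 10, 0, 12, 3]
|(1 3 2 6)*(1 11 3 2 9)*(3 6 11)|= 6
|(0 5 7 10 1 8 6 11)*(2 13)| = |(0 5 7 10 1 8 6 11)(2 13)| = 8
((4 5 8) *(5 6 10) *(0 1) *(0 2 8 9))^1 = (0 1 2 8 4 6 10 5 9) = [1, 2, 8, 3, 6, 9, 10, 7, 4, 0, 5]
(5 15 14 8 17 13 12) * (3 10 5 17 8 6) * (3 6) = (3 10 5 15 14)(12 17 13) = [0, 1, 2, 10, 4, 15, 6, 7, 8, 9, 5, 11, 17, 12, 3, 14, 16, 13]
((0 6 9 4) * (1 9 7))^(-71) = (0 6 7 1 9 4) = [6, 9, 2, 3, 0, 5, 7, 1, 8, 4]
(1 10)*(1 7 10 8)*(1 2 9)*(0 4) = (0 4)(1 8 2 9)(7 10) = [4, 8, 9, 3, 0, 5, 6, 10, 2, 1, 7]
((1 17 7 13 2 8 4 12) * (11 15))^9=[0, 17, 8, 3, 12, 5, 6, 13, 4, 9, 10, 15, 1, 2, 14, 11, 16, 7]=(1 17 7 13 2 8 4 12)(11 15)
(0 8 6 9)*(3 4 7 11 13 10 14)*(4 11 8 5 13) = (0 5 13 10 14 3 11 4 7 8 6 9) = [5, 1, 2, 11, 7, 13, 9, 8, 6, 0, 14, 4, 12, 10, 3]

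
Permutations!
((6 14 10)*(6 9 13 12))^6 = (14) = [0, 1, 2, 3, 4, 5, 6, 7, 8, 9, 10, 11, 12, 13, 14]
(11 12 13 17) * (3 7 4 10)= (3 7 4 10)(11 12 13 17)= [0, 1, 2, 7, 10, 5, 6, 4, 8, 9, 3, 12, 13, 17, 14, 15, 16, 11]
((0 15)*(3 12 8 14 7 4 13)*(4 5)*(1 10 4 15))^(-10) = (0 10 13 12 14 5)(1 4 3 8 7 15) = [10, 4, 2, 8, 3, 0, 6, 15, 7, 9, 13, 11, 14, 12, 5, 1]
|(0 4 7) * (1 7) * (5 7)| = |(0 4 1 5 7)| = 5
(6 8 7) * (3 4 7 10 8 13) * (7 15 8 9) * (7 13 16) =(3 4 15 8 10 9 13)(6 16 7) =[0, 1, 2, 4, 15, 5, 16, 6, 10, 13, 9, 11, 12, 3, 14, 8, 7]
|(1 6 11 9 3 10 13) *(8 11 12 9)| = |(1 6 12 9 3 10 13)(8 11)| = 14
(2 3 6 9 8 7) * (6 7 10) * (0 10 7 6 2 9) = (0 10 2 3 6)(7 9 8) = [10, 1, 3, 6, 4, 5, 0, 9, 7, 8, 2]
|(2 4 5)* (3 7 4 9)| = 6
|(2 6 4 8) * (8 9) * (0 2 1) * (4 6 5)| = 7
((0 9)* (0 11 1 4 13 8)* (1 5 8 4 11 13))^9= [9, 11, 2, 3, 1, 8, 6, 7, 0, 13, 10, 5, 12, 4]= (0 9 13 4 1 11 5 8)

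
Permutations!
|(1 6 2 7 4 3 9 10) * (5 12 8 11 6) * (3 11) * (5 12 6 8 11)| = 35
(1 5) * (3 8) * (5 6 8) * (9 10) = (1 6 8 3 5)(9 10) = [0, 6, 2, 5, 4, 1, 8, 7, 3, 10, 9]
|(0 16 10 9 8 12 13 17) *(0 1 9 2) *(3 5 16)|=6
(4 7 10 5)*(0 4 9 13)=(0 4 7 10 5 9 13)=[4, 1, 2, 3, 7, 9, 6, 10, 8, 13, 5, 11, 12, 0]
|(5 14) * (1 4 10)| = |(1 4 10)(5 14)| = 6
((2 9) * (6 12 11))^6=[0, 1, 2, 3, 4, 5, 6, 7, 8, 9, 10, 11, 12]=(12)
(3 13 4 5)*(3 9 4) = (3 13)(4 5 9) = [0, 1, 2, 13, 5, 9, 6, 7, 8, 4, 10, 11, 12, 3]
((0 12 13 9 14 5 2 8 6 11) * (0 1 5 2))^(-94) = (0 2 5 14 1 9 11 13 6 12 8) = [2, 9, 5, 3, 4, 14, 12, 7, 0, 11, 10, 13, 8, 6, 1]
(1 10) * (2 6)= (1 10)(2 6)= [0, 10, 6, 3, 4, 5, 2, 7, 8, 9, 1]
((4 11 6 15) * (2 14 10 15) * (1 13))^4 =(2 4 14 11 10 6 15) =[0, 1, 4, 3, 14, 5, 15, 7, 8, 9, 6, 10, 12, 13, 11, 2]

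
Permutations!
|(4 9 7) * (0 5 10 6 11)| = |(0 5 10 6 11)(4 9 7)| = 15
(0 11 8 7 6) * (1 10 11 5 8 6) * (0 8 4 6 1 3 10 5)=(1 5 4 6 8 7 3 10 11)=[0, 5, 2, 10, 6, 4, 8, 3, 7, 9, 11, 1]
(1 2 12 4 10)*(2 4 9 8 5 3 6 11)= [0, 4, 12, 6, 10, 3, 11, 7, 5, 8, 1, 2, 9]= (1 4 10)(2 12 9 8 5 3 6 11)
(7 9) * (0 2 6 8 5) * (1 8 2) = (0 1 8 5)(2 6)(7 9) = [1, 8, 6, 3, 4, 0, 2, 9, 5, 7]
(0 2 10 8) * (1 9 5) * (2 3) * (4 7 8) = (0 3 2 10 4 7 8)(1 9 5) = [3, 9, 10, 2, 7, 1, 6, 8, 0, 5, 4]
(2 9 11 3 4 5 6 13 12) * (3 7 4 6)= (2 9 11 7 4 5 3 6 13 12)= [0, 1, 9, 6, 5, 3, 13, 4, 8, 11, 10, 7, 2, 12]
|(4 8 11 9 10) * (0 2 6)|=15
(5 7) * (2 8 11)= (2 8 11)(5 7)= [0, 1, 8, 3, 4, 7, 6, 5, 11, 9, 10, 2]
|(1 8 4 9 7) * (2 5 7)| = 7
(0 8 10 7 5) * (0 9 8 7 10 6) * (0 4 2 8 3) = (10)(0 7 5 9 3)(2 8 6 4) = [7, 1, 8, 0, 2, 9, 4, 5, 6, 3, 10]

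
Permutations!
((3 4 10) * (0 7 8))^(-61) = [8, 1, 2, 10, 3, 5, 6, 0, 7, 9, 4] = (0 8 7)(3 10 4)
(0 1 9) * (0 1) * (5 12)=[0, 9, 2, 3, 4, 12, 6, 7, 8, 1, 10, 11, 5]=(1 9)(5 12)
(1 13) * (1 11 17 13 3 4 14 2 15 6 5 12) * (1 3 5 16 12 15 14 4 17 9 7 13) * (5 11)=(1 11 9 7 13 5 15 6 16 12 3 17)(2 14)=[0, 11, 14, 17, 4, 15, 16, 13, 8, 7, 10, 9, 3, 5, 2, 6, 12, 1]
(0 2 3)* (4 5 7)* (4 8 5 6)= (0 2 3)(4 6)(5 7 8)= [2, 1, 3, 0, 6, 7, 4, 8, 5]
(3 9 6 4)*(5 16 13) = (3 9 6 4)(5 16 13) = [0, 1, 2, 9, 3, 16, 4, 7, 8, 6, 10, 11, 12, 5, 14, 15, 13]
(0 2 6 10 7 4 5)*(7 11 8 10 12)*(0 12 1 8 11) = (0 2 6 1 8 10)(4 5 12 7) = [2, 8, 6, 3, 5, 12, 1, 4, 10, 9, 0, 11, 7]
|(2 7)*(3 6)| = |(2 7)(3 6)| = 2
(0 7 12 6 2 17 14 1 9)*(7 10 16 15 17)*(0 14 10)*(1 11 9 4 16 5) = (1 4 16 15 17 10 5)(2 7 12 6)(9 14 11) = [0, 4, 7, 3, 16, 1, 2, 12, 8, 14, 5, 9, 6, 13, 11, 17, 15, 10]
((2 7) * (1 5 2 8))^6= (1 5 2 7 8)= [0, 5, 7, 3, 4, 2, 6, 8, 1]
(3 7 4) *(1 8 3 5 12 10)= [0, 8, 2, 7, 5, 12, 6, 4, 3, 9, 1, 11, 10]= (1 8 3 7 4 5 12 10)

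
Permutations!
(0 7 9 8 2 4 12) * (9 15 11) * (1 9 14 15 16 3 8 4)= (0 7 16 3 8 2 1 9 4 12)(11 14 15)= [7, 9, 1, 8, 12, 5, 6, 16, 2, 4, 10, 14, 0, 13, 15, 11, 3]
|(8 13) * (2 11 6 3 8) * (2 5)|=|(2 11 6 3 8 13 5)|=7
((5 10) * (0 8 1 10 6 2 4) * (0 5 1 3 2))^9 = [3, 10, 5, 4, 6, 0, 8, 7, 2, 9, 1] = (0 3 4 6 8 2 5)(1 10)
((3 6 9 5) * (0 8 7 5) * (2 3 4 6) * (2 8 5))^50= [0, 1, 8, 7, 4, 5, 6, 3, 2, 9]= (9)(2 8)(3 7)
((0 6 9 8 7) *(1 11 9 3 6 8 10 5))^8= (0 7 8)(1 10 11 5 9)= [7, 10, 2, 3, 4, 9, 6, 8, 0, 1, 11, 5]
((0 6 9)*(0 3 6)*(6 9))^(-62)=(9)=[0, 1, 2, 3, 4, 5, 6, 7, 8, 9]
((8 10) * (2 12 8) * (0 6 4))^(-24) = (12) = [0, 1, 2, 3, 4, 5, 6, 7, 8, 9, 10, 11, 12]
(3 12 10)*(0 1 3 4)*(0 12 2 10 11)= (0 1 3 2 10 4 12 11)= [1, 3, 10, 2, 12, 5, 6, 7, 8, 9, 4, 0, 11]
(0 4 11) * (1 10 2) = [4, 10, 1, 3, 11, 5, 6, 7, 8, 9, 2, 0] = (0 4 11)(1 10 2)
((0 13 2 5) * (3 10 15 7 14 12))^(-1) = (0 5 2 13)(3 12 14 7 15 10) = [5, 1, 13, 12, 4, 2, 6, 15, 8, 9, 3, 11, 14, 0, 7, 10]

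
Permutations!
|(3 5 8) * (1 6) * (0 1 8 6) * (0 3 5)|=|(0 1 3)(5 6 8)|=3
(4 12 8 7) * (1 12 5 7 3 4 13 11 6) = (1 12 8 3 4 5 7 13 11 6) = [0, 12, 2, 4, 5, 7, 1, 13, 3, 9, 10, 6, 8, 11]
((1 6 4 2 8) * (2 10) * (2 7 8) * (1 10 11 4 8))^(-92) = (11)(1 10 6 7 8) = [0, 10, 2, 3, 4, 5, 7, 8, 1, 9, 6, 11]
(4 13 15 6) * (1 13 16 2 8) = (1 13 15 6 4 16 2 8) = [0, 13, 8, 3, 16, 5, 4, 7, 1, 9, 10, 11, 12, 15, 14, 6, 2]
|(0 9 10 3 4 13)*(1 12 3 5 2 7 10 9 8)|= 28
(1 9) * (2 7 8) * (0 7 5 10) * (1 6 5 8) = (0 7 1 9 6 5 10)(2 8) = [7, 9, 8, 3, 4, 10, 5, 1, 2, 6, 0]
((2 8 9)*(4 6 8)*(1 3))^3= (1 3)(2 8 4 9 6)= [0, 3, 8, 1, 9, 5, 2, 7, 4, 6]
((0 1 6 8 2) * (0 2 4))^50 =(8) =[0, 1, 2, 3, 4, 5, 6, 7, 8]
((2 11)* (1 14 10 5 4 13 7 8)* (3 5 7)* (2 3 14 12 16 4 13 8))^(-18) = (1 16 8 12 4)(2 10 13 3)(5 11 7 14) = [0, 16, 10, 2, 1, 11, 6, 14, 12, 9, 13, 7, 4, 3, 5, 15, 8]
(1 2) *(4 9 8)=[0, 2, 1, 3, 9, 5, 6, 7, 4, 8]=(1 2)(4 9 8)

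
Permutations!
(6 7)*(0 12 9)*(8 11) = (0 12 9)(6 7)(8 11) = [12, 1, 2, 3, 4, 5, 7, 6, 11, 0, 10, 8, 9]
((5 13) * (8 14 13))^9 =(5 8 14 13) =[0, 1, 2, 3, 4, 8, 6, 7, 14, 9, 10, 11, 12, 5, 13]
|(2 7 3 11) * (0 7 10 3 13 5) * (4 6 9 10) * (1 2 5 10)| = 35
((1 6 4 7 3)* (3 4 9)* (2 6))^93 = (1 9 2 3 6)(4 7) = [0, 9, 3, 6, 7, 5, 1, 4, 8, 2]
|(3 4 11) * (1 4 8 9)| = |(1 4 11 3 8 9)| = 6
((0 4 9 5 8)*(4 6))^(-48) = (9) = [0, 1, 2, 3, 4, 5, 6, 7, 8, 9]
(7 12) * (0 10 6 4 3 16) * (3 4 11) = (0 10 6 11 3 16)(7 12) = [10, 1, 2, 16, 4, 5, 11, 12, 8, 9, 6, 3, 7, 13, 14, 15, 0]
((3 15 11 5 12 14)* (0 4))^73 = (0 4)(3 15 11 5 12 14) = [4, 1, 2, 15, 0, 12, 6, 7, 8, 9, 10, 5, 14, 13, 3, 11]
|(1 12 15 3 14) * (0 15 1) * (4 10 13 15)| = 14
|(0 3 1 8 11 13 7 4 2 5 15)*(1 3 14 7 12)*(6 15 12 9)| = 14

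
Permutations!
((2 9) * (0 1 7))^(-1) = (0 7 1)(2 9) = [7, 0, 9, 3, 4, 5, 6, 1, 8, 2]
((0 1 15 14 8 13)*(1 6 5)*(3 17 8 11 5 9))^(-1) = [13, 5, 2, 9, 4, 11, 0, 7, 17, 6, 10, 14, 12, 8, 15, 1, 16, 3] = (0 13 8 17 3 9 6)(1 5 11 14 15)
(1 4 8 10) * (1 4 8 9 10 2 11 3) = (1 8 2 11 3)(4 9 10) = [0, 8, 11, 1, 9, 5, 6, 7, 2, 10, 4, 3]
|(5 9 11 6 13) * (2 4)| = |(2 4)(5 9 11 6 13)| = 10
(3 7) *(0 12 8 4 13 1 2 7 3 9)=(0 12 8 4 13 1 2 7 9)=[12, 2, 7, 3, 13, 5, 6, 9, 4, 0, 10, 11, 8, 1]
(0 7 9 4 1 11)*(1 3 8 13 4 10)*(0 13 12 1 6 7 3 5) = [3, 11, 2, 8, 5, 0, 7, 9, 12, 10, 6, 13, 1, 4] = (0 3 8 12 1 11 13 4 5)(6 7 9 10)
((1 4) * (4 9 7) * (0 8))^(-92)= (9)= [0, 1, 2, 3, 4, 5, 6, 7, 8, 9]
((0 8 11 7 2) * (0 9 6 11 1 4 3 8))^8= (2 11 9 7 6)= [0, 1, 11, 3, 4, 5, 2, 6, 8, 7, 10, 9]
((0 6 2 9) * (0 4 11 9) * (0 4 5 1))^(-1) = (0 1 5 9 11 4 2 6) = [1, 5, 6, 3, 2, 9, 0, 7, 8, 11, 10, 4]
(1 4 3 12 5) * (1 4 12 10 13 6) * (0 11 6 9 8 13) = (0 11 6 1 12 5 4 3 10)(8 13 9) = [11, 12, 2, 10, 3, 4, 1, 7, 13, 8, 0, 6, 5, 9]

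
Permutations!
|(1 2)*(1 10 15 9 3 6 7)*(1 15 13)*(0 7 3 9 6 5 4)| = |(0 7 15 6 3 5 4)(1 2 10 13)| = 28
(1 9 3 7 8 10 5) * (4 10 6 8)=(1 9 3 7 4 10 5)(6 8)=[0, 9, 2, 7, 10, 1, 8, 4, 6, 3, 5]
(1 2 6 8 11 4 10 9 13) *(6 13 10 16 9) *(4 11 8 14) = (1 2 13)(4 16 9 10 6 14) = [0, 2, 13, 3, 16, 5, 14, 7, 8, 10, 6, 11, 12, 1, 4, 15, 9]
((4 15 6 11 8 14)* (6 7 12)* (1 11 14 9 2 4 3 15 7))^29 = [0, 4, 14, 9, 3, 5, 11, 15, 12, 6, 10, 7, 1, 13, 8, 2] = (1 4 3 9 6 11 7 15 2 14 8 12)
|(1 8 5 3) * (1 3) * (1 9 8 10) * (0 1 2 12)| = 15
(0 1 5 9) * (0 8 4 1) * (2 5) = (1 2 5 9 8 4) = [0, 2, 5, 3, 1, 9, 6, 7, 4, 8]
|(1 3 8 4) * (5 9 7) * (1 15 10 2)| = |(1 3 8 4 15 10 2)(5 9 7)| = 21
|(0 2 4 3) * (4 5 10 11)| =7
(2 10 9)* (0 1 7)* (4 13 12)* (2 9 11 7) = (0 1 2 10 11 7)(4 13 12) = [1, 2, 10, 3, 13, 5, 6, 0, 8, 9, 11, 7, 4, 12]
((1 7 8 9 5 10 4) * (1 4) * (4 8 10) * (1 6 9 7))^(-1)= (4 5 9 6 10 7 8)= [0, 1, 2, 3, 5, 9, 10, 8, 4, 6, 7]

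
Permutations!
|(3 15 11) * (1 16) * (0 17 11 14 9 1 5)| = |(0 17 11 3 15 14 9 1 16 5)| = 10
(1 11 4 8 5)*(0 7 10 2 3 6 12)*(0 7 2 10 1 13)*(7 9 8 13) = (0 2 3 6 12 9 8 5 7 1 11 4 13) = [2, 11, 3, 6, 13, 7, 12, 1, 5, 8, 10, 4, 9, 0]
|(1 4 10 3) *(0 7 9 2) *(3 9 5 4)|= |(0 7 5 4 10 9 2)(1 3)|= 14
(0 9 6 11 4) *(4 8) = (0 9 6 11 8 4) = [9, 1, 2, 3, 0, 5, 11, 7, 4, 6, 10, 8]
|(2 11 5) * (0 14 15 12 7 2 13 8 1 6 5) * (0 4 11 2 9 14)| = 10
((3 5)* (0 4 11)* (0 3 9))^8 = (0 11 5)(3 9 4) = [11, 1, 2, 9, 3, 0, 6, 7, 8, 4, 10, 5]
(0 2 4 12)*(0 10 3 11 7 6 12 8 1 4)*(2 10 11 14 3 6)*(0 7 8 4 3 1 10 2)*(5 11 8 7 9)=[2, 3, 9, 14, 4, 11, 12, 0, 10, 5, 6, 7, 8, 13, 1]=(0 2 9 5 11 7)(1 3 14)(6 12 8 10)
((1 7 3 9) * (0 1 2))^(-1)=(0 2 9 3 7 1)=[2, 0, 9, 7, 4, 5, 6, 1, 8, 3]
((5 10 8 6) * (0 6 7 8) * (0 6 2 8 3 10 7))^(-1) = [8, 1, 0, 7, 4, 6, 10, 5, 2, 9, 3] = (0 8 2)(3 7 5 6 10)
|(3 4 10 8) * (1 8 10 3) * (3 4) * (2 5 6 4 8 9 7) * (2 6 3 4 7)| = |(10)(1 9 2 5 3 4 8)(6 7)| = 14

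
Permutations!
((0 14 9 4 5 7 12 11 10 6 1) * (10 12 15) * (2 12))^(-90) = [0, 1, 2, 3, 4, 5, 6, 7, 8, 9, 10, 11, 12, 13, 14, 15] = (15)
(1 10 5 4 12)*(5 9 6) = (1 10 9 6 5 4 12) = [0, 10, 2, 3, 12, 4, 5, 7, 8, 6, 9, 11, 1]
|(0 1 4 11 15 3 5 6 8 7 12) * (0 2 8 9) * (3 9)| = |(0 1 4 11 15 9)(2 8 7 12)(3 5 6)| = 12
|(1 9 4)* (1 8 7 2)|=|(1 9 4 8 7 2)|=6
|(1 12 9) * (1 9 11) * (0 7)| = |(0 7)(1 12 11)| = 6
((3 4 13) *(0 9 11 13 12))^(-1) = [12, 1, 2, 13, 3, 5, 6, 7, 8, 0, 10, 9, 4, 11] = (0 12 4 3 13 11 9)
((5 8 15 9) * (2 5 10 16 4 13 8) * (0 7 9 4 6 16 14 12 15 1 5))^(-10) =(16)(0 10 15 8 2 9 12 13 5 7 14 4 1) =[10, 0, 9, 3, 1, 7, 6, 14, 2, 12, 15, 11, 13, 5, 4, 8, 16]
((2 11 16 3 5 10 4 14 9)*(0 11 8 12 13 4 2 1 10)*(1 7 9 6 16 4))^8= [0, 2, 12, 3, 4, 5, 6, 7, 13, 9, 8, 11, 1, 10, 14, 15, 16]= (16)(1 2 12)(8 13 10)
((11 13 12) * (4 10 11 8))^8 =(4 11 12)(8 10 13) =[0, 1, 2, 3, 11, 5, 6, 7, 10, 9, 13, 12, 4, 8]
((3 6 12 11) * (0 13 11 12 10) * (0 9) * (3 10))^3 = (0 10 13 9 11)(3 6) = [10, 1, 2, 6, 4, 5, 3, 7, 8, 11, 13, 0, 12, 9]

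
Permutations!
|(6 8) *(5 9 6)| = |(5 9 6 8)| = 4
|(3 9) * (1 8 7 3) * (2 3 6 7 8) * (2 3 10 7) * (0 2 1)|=8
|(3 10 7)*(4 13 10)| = 5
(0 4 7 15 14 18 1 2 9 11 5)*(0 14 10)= (0 4 7 15 10)(1 2 9 11 5 14 18)= [4, 2, 9, 3, 7, 14, 6, 15, 8, 11, 0, 5, 12, 13, 18, 10, 16, 17, 1]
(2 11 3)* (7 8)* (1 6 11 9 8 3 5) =(1 6 11 5)(2 9 8 7 3) =[0, 6, 9, 2, 4, 1, 11, 3, 7, 8, 10, 5]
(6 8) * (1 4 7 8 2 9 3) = [0, 4, 9, 1, 7, 5, 2, 8, 6, 3] = (1 4 7 8 6 2 9 3)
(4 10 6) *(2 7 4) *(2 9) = [0, 1, 7, 3, 10, 5, 9, 4, 8, 2, 6] = (2 7 4 10 6 9)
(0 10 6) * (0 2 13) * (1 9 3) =[10, 9, 13, 1, 4, 5, 2, 7, 8, 3, 6, 11, 12, 0] =(0 10 6 2 13)(1 9 3)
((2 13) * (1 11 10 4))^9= (1 11 10 4)(2 13)= [0, 11, 13, 3, 1, 5, 6, 7, 8, 9, 4, 10, 12, 2]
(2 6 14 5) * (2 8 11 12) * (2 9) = (2 6 14 5 8 11 12 9) = [0, 1, 6, 3, 4, 8, 14, 7, 11, 2, 10, 12, 9, 13, 5]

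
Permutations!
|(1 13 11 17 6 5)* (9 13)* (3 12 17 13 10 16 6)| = |(1 9 10 16 6 5)(3 12 17)(11 13)| = 6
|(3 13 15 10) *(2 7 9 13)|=7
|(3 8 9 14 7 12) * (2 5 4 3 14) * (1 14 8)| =|(1 14 7 12 8 9 2 5 4 3)| =10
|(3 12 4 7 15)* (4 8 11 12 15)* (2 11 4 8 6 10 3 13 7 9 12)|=10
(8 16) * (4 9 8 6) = (4 9 8 16 6) = [0, 1, 2, 3, 9, 5, 4, 7, 16, 8, 10, 11, 12, 13, 14, 15, 6]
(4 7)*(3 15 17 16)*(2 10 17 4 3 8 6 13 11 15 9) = (2 10 17 16 8 6 13 11 15 4 7 3 9) = [0, 1, 10, 9, 7, 5, 13, 3, 6, 2, 17, 15, 12, 11, 14, 4, 8, 16]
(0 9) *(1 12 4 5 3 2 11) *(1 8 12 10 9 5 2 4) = (0 5 3 4 2 11 8 12 1 10 9) = [5, 10, 11, 4, 2, 3, 6, 7, 12, 0, 9, 8, 1]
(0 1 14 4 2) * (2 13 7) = [1, 14, 0, 3, 13, 5, 6, 2, 8, 9, 10, 11, 12, 7, 4] = (0 1 14 4 13 7 2)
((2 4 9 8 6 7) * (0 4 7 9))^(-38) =[0, 1, 2, 3, 4, 5, 9, 7, 6, 8] =(6 9 8)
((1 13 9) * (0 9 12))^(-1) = (0 12 13 1 9) = [12, 9, 2, 3, 4, 5, 6, 7, 8, 0, 10, 11, 13, 1]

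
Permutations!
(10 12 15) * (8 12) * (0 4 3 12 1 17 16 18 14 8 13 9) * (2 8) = (0 4 3 12 15 10 13 9)(1 17 16 18 14 2 8) = [4, 17, 8, 12, 3, 5, 6, 7, 1, 0, 13, 11, 15, 9, 2, 10, 18, 16, 14]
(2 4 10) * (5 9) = [0, 1, 4, 3, 10, 9, 6, 7, 8, 5, 2] = (2 4 10)(5 9)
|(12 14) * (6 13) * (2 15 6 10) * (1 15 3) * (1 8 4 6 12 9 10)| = 12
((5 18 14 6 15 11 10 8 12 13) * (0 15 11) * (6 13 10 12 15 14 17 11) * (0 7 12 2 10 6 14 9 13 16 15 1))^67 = (0 9 13 5 18 17 11 2 10 8 1)(6 14 16 15 7 12) = [9, 0, 10, 3, 4, 18, 14, 12, 1, 13, 8, 2, 6, 5, 16, 7, 15, 11, 17]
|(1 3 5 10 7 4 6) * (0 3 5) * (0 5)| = 8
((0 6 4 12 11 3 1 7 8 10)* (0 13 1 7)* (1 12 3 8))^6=[0, 1, 2, 3, 4, 5, 6, 7, 10, 9, 13, 8, 11, 12]=(8 10 13 12 11)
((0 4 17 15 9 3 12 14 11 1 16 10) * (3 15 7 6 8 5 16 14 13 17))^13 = (0 4 3 12 13 17 7 6 8 5 16 10)(1 14 11)(9 15) = [4, 14, 2, 12, 3, 16, 8, 6, 5, 15, 0, 1, 13, 17, 11, 9, 10, 7]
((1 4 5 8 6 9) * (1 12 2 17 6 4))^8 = (2 9 17 12 6)(4 8 5) = [0, 1, 9, 3, 8, 4, 2, 7, 5, 17, 10, 11, 6, 13, 14, 15, 16, 12]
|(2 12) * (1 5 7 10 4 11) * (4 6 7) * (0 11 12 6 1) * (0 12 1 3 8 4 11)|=|(1 5 11 12 2 6 7 10 3 8 4)|=11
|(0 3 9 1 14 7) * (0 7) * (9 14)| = |(0 3 14)(1 9)| = 6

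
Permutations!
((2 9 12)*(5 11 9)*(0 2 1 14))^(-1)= [14, 12, 0, 3, 4, 2, 6, 7, 8, 11, 10, 5, 9, 13, 1]= (0 14 1 12 9 11 5 2)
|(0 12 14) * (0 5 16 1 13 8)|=8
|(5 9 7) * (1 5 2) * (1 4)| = 6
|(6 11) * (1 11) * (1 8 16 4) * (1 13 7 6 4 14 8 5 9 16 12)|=12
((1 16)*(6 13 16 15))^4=[0, 16, 2, 3, 4, 5, 15, 7, 8, 9, 10, 11, 12, 6, 14, 1, 13]=(1 16 13 6 15)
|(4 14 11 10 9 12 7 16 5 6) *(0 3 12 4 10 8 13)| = |(0 3 12 7 16 5 6 10 9 4 14 11 8 13)| = 14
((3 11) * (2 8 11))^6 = (2 11)(3 8) = [0, 1, 11, 8, 4, 5, 6, 7, 3, 9, 10, 2]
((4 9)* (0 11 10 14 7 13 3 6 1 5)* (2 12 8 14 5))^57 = [11, 8, 14, 2, 9, 0, 12, 6, 13, 4, 5, 10, 7, 1, 3] = (0 11 10 5)(1 8 13)(2 14 3)(4 9)(6 12 7)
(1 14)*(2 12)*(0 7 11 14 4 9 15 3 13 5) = (0 7 11 14 1 4 9 15 3 13 5)(2 12) = [7, 4, 12, 13, 9, 0, 6, 11, 8, 15, 10, 14, 2, 5, 1, 3]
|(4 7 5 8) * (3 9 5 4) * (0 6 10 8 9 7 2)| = 8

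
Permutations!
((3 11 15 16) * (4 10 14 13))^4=(16)=[0, 1, 2, 3, 4, 5, 6, 7, 8, 9, 10, 11, 12, 13, 14, 15, 16]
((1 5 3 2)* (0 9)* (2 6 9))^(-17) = (0 3 2 6 1 9 5) = [3, 9, 6, 2, 4, 0, 1, 7, 8, 5]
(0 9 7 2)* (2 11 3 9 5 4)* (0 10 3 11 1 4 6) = (11)(0 5 6)(1 4 2 10 3 9 7) = [5, 4, 10, 9, 2, 6, 0, 1, 8, 7, 3, 11]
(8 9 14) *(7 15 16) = (7 15 16)(8 9 14) = [0, 1, 2, 3, 4, 5, 6, 15, 9, 14, 10, 11, 12, 13, 8, 16, 7]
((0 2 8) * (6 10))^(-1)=(0 8 2)(6 10)=[8, 1, 0, 3, 4, 5, 10, 7, 2, 9, 6]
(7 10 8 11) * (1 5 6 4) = (1 5 6 4)(7 10 8 11) = [0, 5, 2, 3, 1, 6, 4, 10, 11, 9, 8, 7]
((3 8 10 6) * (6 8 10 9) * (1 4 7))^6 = (3 10 8 9 6) = [0, 1, 2, 10, 4, 5, 3, 7, 9, 6, 8]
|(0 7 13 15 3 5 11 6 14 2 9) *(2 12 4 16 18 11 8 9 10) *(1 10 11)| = |(0 7 13 15 3 5 8 9)(1 10 2 11 6 14 12 4 16 18)| = 40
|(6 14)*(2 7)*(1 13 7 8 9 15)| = |(1 13 7 2 8 9 15)(6 14)| = 14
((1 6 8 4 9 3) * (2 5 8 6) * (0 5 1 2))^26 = (0 8 9 2)(1 5 4 3) = [8, 5, 0, 1, 3, 4, 6, 7, 9, 2]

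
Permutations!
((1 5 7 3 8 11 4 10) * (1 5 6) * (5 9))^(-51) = (1 6)(3 9 11 7 10 8 5 4) = [0, 6, 2, 9, 3, 4, 1, 10, 5, 11, 8, 7]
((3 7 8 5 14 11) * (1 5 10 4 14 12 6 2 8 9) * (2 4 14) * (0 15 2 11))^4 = (0 10 2)(1 4 9 6 7 12 3 5 11)(8 15 14) = [10, 4, 0, 5, 9, 11, 7, 12, 15, 6, 2, 1, 3, 13, 8, 14]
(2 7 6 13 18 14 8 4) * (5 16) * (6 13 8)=(2 7 13 18 14 6 8 4)(5 16)=[0, 1, 7, 3, 2, 16, 8, 13, 4, 9, 10, 11, 12, 18, 6, 15, 5, 17, 14]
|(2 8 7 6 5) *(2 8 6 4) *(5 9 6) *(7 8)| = 4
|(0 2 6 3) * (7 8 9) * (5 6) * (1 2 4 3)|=|(0 4 3)(1 2 5 6)(7 8 9)|=12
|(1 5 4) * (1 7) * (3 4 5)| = |(1 3 4 7)| = 4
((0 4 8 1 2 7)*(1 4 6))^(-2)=[2, 0, 6, 3, 4, 5, 7, 1, 8]=(8)(0 2 6 7 1)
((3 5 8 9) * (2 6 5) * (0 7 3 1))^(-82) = (0 1 9 8 5 6 2 3 7) = [1, 9, 3, 7, 4, 6, 2, 0, 5, 8]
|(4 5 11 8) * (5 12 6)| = |(4 12 6 5 11 8)| = 6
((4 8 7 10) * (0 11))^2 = (11)(4 7)(8 10) = [0, 1, 2, 3, 7, 5, 6, 4, 10, 9, 8, 11]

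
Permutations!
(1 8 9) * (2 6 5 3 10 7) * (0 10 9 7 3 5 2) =[10, 8, 6, 9, 4, 5, 2, 0, 7, 1, 3] =(0 10 3 9 1 8 7)(2 6)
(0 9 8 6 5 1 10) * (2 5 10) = (0 9 8 6 10)(1 2 5) = [9, 2, 5, 3, 4, 1, 10, 7, 6, 8, 0]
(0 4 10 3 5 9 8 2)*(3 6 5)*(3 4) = (0 3 4 10 6 5 9 8 2) = [3, 1, 0, 4, 10, 9, 5, 7, 2, 8, 6]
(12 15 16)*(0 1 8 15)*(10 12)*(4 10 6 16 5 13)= [1, 8, 2, 3, 10, 13, 16, 7, 15, 9, 12, 11, 0, 4, 14, 5, 6]= (0 1 8 15 5 13 4 10 12)(6 16)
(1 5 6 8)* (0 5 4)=(0 5 6 8 1 4)=[5, 4, 2, 3, 0, 6, 8, 7, 1]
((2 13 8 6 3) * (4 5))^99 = (2 3 6 8 13)(4 5) = [0, 1, 3, 6, 5, 4, 8, 7, 13, 9, 10, 11, 12, 2]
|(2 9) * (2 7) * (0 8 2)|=5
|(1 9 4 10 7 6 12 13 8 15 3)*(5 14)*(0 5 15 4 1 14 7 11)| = |(0 5 7 6 12 13 8 4 10 11)(1 9)(3 14 15)| = 30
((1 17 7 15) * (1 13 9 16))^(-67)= (1 15 16 7 9 17 13)= [0, 15, 2, 3, 4, 5, 6, 9, 8, 17, 10, 11, 12, 1, 14, 16, 7, 13]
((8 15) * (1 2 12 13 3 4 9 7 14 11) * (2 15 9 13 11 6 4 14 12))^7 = [0, 1, 2, 6, 3, 5, 13, 7, 8, 9, 10, 11, 12, 14, 4, 15] = (15)(3 6 13 14 4)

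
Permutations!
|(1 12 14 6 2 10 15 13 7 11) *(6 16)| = 11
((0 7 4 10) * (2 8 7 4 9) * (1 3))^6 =(10)(2 7)(8 9) =[0, 1, 7, 3, 4, 5, 6, 2, 9, 8, 10]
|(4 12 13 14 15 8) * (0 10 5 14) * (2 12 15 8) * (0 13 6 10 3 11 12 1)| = 13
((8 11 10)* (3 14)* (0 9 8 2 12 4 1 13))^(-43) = (0 4 10 9 1 2 8 13 12 11)(3 14) = [4, 2, 8, 14, 10, 5, 6, 7, 13, 1, 9, 0, 11, 12, 3]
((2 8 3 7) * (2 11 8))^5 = (3 7 11 8) = [0, 1, 2, 7, 4, 5, 6, 11, 3, 9, 10, 8]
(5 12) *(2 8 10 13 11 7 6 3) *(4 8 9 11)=(2 9 11 7 6 3)(4 8 10 13)(5 12)=[0, 1, 9, 2, 8, 12, 3, 6, 10, 11, 13, 7, 5, 4]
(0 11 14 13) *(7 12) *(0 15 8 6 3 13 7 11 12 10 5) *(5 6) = (0 12 11 14 7 10 6 3 13 15 8 5) = [12, 1, 2, 13, 4, 0, 3, 10, 5, 9, 6, 14, 11, 15, 7, 8]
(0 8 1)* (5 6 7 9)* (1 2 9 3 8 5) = [5, 0, 9, 8, 4, 6, 7, 3, 2, 1] = (0 5 6 7 3 8 2 9 1)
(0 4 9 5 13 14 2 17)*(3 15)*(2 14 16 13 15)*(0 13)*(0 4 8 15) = (0 8 15 3 2 17 13 16 4 9 5) = [8, 1, 17, 2, 9, 0, 6, 7, 15, 5, 10, 11, 12, 16, 14, 3, 4, 13]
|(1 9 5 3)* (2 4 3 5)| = 5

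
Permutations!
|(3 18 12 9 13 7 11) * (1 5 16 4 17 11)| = 12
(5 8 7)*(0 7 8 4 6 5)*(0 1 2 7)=(8)(1 2 7)(4 6 5)=[0, 2, 7, 3, 6, 4, 5, 1, 8]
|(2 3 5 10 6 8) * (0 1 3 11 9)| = 10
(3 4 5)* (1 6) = (1 6)(3 4 5) = [0, 6, 2, 4, 5, 3, 1]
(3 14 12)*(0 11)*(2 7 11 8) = (0 8 2 7 11)(3 14 12) = [8, 1, 7, 14, 4, 5, 6, 11, 2, 9, 10, 0, 3, 13, 12]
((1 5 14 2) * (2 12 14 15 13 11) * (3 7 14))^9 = [0, 13, 15, 7, 4, 11, 6, 14, 8, 9, 10, 5, 3, 1, 12, 2] = (1 13)(2 15)(3 7 14 12)(5 11)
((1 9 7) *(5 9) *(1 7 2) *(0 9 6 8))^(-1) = (0 8 6 5 1 2 9) = [8, 2, 9, 3, 4, 1, 5, 7, 6, 0]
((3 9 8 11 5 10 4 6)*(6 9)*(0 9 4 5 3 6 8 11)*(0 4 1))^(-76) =[9, 0, 2, 8, 1, 5, 6, 7, 4, 11, 10, 3] =(0 9 11 3 8 4 1)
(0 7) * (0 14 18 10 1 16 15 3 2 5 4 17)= [7, 16, 5, 2, 17, 4, 6, 14, 8, 9, 1, 11, 12, 13, 18, 3, 15, 0, 10]= (0 7 14 18 10 1 16 15 3 2 5 4 17)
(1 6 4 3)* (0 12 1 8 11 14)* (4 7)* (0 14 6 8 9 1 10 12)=[0, 8, 2, 9, 3, 5, 7, 4, 11, 1, 12, 6, 10, 13, 14]=(14)(1 8 11 6 7 4 3 9)(10 12)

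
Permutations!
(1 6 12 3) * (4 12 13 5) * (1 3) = (1 6 13 5 4 12) = [0, 6, 2, 3, 12, 4, 13, 7, 8, 9, 10, 11, 1, 5]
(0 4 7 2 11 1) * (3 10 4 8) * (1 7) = (0 8 3 10 4 1)(2 11 7) = [8, 0, 11, 10, 1, 5, 6, 2, 3, 9, 4, 7]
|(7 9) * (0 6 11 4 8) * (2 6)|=|(0 2 6 11 4 8)(7 9)|=6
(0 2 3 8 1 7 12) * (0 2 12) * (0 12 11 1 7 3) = (0 11 1 3 8 7 12 2) = [11, 3, 0, 8, 4, 5, 6, 12, 7, 9, 10, 1, 2]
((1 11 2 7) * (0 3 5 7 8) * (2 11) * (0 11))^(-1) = (0 11 8 2 1 7 5 3) = [11, 7, 1, 0, 4, 3, 6, 5, 2, 9, 10, 8]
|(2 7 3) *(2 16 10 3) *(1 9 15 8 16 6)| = 8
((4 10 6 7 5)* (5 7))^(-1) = (4 5 6 10) = [0, 1, 2, 3, 5, 6, 10, 7, 8, 9, 4]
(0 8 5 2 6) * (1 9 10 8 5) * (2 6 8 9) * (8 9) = (0 5 6)(1 2 9 10 8) = [5, 2, 9, 3, 4, 6, 0, 7, 1, 10, 8]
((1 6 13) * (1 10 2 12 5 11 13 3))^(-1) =[0, 3, 10, 6, 4, 12, 1, 7, 8, 9, 13, 5, 2, 11] =(1 3 6)(2 10 13 11 5 12)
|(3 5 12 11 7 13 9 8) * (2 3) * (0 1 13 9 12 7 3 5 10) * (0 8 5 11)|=|(0 1 13 12)(2 11 3 10 8)(5 7 9)|=60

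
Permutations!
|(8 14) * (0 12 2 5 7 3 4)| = 14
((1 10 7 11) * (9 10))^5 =[0, 1, 2, 3, 4, 5, 6, 7, 8, 9, 10, 11] =(11)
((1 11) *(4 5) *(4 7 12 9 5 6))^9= (1 11)(4 6)(5 7 12 9)= [0, 11, 2, 3, 6, 7, 4, 12, 8, 5, 10, 1, 9]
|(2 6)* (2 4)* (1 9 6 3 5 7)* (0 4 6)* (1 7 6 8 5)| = 6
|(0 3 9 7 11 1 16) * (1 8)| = 8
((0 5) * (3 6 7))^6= (7)= [0, 1, 2, 3, 4, 5, 6, 7]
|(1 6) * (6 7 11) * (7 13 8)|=|(1 13 8 7 11 6)|=6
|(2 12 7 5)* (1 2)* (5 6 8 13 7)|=|(1 2 12 5)(6 8 13 7)|=4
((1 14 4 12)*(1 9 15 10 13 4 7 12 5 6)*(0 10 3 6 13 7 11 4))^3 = [12, 4, 2, 14, 0, 10, 11, 15, 8, 6, 9, 13, 3, 7, 5, 1] = (0 12 3 14 5 10 9 6 11 13 7 15 1 4)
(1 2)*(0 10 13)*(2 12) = (0 10 13)(1 12 2) = [10, 12, 1, 3, 4, 5, 6, 7, 8, 9, 13, 11, 2, 0]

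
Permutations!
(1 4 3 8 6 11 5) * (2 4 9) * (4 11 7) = (1 9 2 11 5)(3 8 6 7 4) = [0, 9, 11, 8, 3, 1, 7, 4, 6, 2, 10, 5]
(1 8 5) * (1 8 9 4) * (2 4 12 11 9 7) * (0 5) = [5, 7, 4, 3, 1, 8, 6, 2, 0, 12, 10, 9, 11] = (0 5 8)(1 7 2 4)(9 12 11)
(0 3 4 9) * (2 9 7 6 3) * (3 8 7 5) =(0 2 9)(3 4 5)(6 8 7) =[2, 1, 9, 4, 5, 3, 8, 6, 7, 0]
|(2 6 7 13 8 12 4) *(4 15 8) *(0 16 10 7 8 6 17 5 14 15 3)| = 15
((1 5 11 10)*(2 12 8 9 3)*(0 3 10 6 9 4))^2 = (0 2 8)(1 11 9)(3 12 4)(5 6 10) = [2, 11, 8, 12, 3, 6, 10, 7, 0, 1, 5, 9, 4]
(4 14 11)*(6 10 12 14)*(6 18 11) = [0, 1, 2, 3, 18, 5, 10, 7, 8, 9, 12, 4, 14, 13, 6, 15, 16, 17, 11] = (4 18 11)(6 10 12 14)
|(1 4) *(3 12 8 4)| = 5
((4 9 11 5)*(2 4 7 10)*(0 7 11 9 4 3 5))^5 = [5, 1, 7, 10, 4, 2, 6, 11, 8, 9, 0, 3] = (0 5 2 7 11 3 10)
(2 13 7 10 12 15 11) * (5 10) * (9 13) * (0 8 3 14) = [8, 1, 9, 14, 4, 10, 6, 5, 3, 13, 12, 2, 15, 7, 0, 11] = (0 8 3 14)(2 9 13 7 5 10 12 15 11)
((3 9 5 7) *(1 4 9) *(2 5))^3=[0, 2, 3, 9, 5, 1, 6, 4, 8, 7]=(1 2 3 9 7 4 5)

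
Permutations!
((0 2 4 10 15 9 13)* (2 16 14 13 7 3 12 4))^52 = [0, 1, 2, 10, 9, 5, 6, 4, 8, 12, 7, 11, 15, 13, 14, 3, 16] = (16)(3 10 7 4 9 12 15)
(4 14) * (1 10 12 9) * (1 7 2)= (1 10 12 9 7 2)(4 14)= [0, 10, 1, 3, 14, 5, 6, 2, 8, 7, 12, 11, 9, 13, 4]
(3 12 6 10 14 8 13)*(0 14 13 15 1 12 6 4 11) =(0 14 8 15 1 12 4 11)(3 6 10 13) =[14, 12, 2, 6, 11, 5, 10, 7, 15, 9, 13, 0, 4, 3, 8, 1]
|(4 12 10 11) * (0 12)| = 5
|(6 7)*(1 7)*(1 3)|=4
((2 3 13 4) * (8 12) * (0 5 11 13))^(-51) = (0 2 13 5 3 4 11)(8 12) = [2, 1, 13, 4, 11, 3, 6, 7, 12, 9, 10, 0, 8, 5]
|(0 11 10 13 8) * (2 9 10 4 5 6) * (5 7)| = |(0 11 4 7 5 6 2 9 10 13 8)| = 11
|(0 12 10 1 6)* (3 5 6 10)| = 10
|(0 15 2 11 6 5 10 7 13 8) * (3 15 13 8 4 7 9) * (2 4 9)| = 40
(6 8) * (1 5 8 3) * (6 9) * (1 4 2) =(1 5 8 9 6 3 4 2) =[0, 5, 1, 4, 2, 8, 3, 7, 9, 6]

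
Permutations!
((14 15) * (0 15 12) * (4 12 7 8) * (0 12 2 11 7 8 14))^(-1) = (0 15)(2 4 8 14 7 11) = [15, 1, 4, 3, 8, 5, 6, 11, 14, 9, 10, 2, 12, 13, 7, 0]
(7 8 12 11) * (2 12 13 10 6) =(2 12 11 7 8 13 10 6) =[0, 1, 12, 3, 4, 5, 2, 8, 13, 9, 6, 7, 11, 10]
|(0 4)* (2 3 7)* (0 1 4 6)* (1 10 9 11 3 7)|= |(0 6)(1 4 10 9 11 3)(2 7)|= 6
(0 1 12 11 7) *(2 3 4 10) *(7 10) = (0 1 12 11 10 2 3 4 7) = [1, 12, 3, 4, 7, 5, 6, 0, 8, 9, 2, 10, 11]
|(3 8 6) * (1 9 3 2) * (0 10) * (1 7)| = 14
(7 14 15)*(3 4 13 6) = (3 4 13 6)(7 14 15) = [0, 1, 2, 4, 13, 5, 3, 14, 8, 9, 10, 11, 12, 6, 15, 7]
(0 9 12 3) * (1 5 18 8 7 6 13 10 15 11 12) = (0 9 1 5 18 8 7 6 13 10 15 11 12 3) = [9, 5, 2, 0, 4, 18, 13, 6, 7, 1, 15, 12, 3, 10, 14, 11, 16, 17, 8]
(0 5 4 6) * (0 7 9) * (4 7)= [5, 1, 2, 3, 6, 7, 4, 9, 8, 0]= (0 5 7 9)(4 6)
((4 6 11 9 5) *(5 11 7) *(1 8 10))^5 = [0, 10, 2, 3, 6, 4, 7, 5, 1, 11, 8, 9] = (1 10 8)(4 6 7 5)(9 11)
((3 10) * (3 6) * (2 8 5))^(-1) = (2 5 8)(3 6 10) = [0, 1, 5, 6, 4, 8, 10, 7, 2, 9, 3]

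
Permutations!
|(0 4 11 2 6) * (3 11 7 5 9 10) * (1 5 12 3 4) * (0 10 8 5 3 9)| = |(0 1 3 11 2 6 10 4 7 12 9 8 5)| = 13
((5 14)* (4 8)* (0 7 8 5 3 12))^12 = (0 5)(3 8)(4 12)(7 14) = [5, 1, 2, 8, 12, 0, 6, 14, 3, 9, 10, 11, 4, 13, 7]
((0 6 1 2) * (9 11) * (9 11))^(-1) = [2, 6, 1, 3, 4, 5, 0, 7, 8, 9, 10, 11] = (11)(0 2 1 6)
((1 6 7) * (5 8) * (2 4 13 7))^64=(1 13 2)(4 6 7)=[0, 13, 1, 3, 6, 5, 7, 4, 8, 9, 10, 11, 12, 2]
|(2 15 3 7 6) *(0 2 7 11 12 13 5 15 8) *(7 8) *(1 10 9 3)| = |(0 2 7 6 8)(1 10 9 3 11 12 13 5 15)| = 45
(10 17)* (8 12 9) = [0, 1, 2, 3, 4, 5, 6, 7, 12, 8, 17, 11, 9, 13, 14, 15, 16, 10] = (8 12 9)(10 17)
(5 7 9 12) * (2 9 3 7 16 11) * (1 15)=(1 15)(2 9 12 5 16 11)(3 7)=[0, 15, 9, 7, 4, 16, 6, 3, 8, 12, 10, 2, 5, 13, 14, 1, 11]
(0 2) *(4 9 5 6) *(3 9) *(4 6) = [2, 1, 0, 9, 3, 4, 6, 7, 8, 5] = (0 2)(3 9 5 4)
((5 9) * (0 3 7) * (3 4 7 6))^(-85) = (0 7 4)(3 6)(5 9) = [7, 1, 2, 6, 0, 9, 3, 4, 8, 5]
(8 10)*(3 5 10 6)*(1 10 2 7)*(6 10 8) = [0, 8, 7, 5, 4, 2, 3, 1, 10, 9, 6] = (1 8 10 6 3 5 2 7)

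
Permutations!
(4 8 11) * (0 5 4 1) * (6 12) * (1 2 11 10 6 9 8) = (0 5 4 1)(2 11)(6 12 9 8 10) = [5, 0, 11, 3, 1, 4, 12, 7, 10, 8, 6, 2, 9]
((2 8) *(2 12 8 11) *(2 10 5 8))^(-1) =(2 12 8 5 10 11) =[0, 1, 12, 3, 4, 10, 6, 7, 5, 9, 11, 2, 8]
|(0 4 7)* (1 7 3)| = 5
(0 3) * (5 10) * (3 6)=(0 6 3)(5 10)=[6, 1, 2, 0, 4, 10, 3, 7, 8, 9, 5]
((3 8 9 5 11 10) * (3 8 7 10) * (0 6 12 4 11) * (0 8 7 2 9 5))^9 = (0 6 12 4 11 3 2 9)(5 8)(7 10) = [6, 1, 9, 2, 11, 8, 12, 10, 5, 0, 7, 3, 4]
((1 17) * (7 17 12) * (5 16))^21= (1 12 7 17)(5 16)= [0, 12, 2, 3, 4, 16, 6, 17, 8, 9, 10, 11, 7, 13, 14, 15, 5, 1]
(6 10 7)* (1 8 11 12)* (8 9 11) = (1 9 11 12)(6 10 7) = [0, 9, 2, 3, 4, 5, 10, 6, 8, 11, 7, 12, 1]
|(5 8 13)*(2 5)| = 4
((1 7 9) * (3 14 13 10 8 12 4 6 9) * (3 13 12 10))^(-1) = (1 9 6 4 12 14 3 13 7)(8 10) = [0, 9, 2, 13, 12, 5, 4, 1, 10, 6, 8, 11, 14, 7, 3]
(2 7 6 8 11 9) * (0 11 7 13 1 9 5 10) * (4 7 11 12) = (0 12 4 7 6 8 11 5 10)(1 9 2 13) = [12, 9, 13, 3, 7, 10, 8, 6, 11, 2, 0, 5, 4, 1]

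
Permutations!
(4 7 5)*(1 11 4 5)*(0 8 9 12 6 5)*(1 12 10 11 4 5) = (0 8 9 10 11 5)(1 4 7 12 6) = [8, 4, 2, 3, 7, 0, 1, 12, 9, 10, 11, 5, 6]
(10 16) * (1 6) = [0, 6, 2, 3, 4, 5, 1, 7, 8, 9, 16, 11, 12, 13, 14, 15, 10] = (1 6)(10 16)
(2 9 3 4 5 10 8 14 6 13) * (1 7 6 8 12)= (1 7 6 13 2 9 3 4 5 10 12)(8 14)= [0, 7, 9, 4, 5, 10, 13, 6, 14, 3, 12, 11, 1, 2, 8]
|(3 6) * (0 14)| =|(0 14)(3 6)| =2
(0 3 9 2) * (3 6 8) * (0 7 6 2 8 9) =(0 2 7 6 9 8 3) =[2, 1, 7, 0, 4, 5, 9, 6, 3, 8]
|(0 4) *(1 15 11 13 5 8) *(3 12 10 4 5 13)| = 10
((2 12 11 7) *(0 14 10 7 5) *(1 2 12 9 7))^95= [9, 11, 5, 3, 4, 2, 6, 14, 8, 0, 12, 1, 10, 13, 7]= (0 9)(1 11)(2 5)(7 14)(10 12)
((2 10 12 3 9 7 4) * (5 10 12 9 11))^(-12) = (2 9 11)(3 4 10)(5 12 7) = [0, 1, 9, 4, 10, 12, 6, 5, 8, 11, 3, 2, 7]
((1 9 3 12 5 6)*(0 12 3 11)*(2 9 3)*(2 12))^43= (0 11 9 2)(1 5 3 6 12)= [11, 5, 0, 6, 4, 3, 12, 7, 8, 2, 10, 9, 1]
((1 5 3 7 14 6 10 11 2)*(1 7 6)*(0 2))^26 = [3, 0, 6, 7, 4, 2, 14, 10, 8, 9, 1, 5, 12, 13, 11] = (0 3 7 10 1)(2 6 14 11 5)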